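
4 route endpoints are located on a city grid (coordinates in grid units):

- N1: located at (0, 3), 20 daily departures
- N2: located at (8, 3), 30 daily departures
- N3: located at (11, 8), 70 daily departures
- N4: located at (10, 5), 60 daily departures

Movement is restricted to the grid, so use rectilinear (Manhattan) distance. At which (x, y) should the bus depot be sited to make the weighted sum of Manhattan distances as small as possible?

(10, 5)

Manhattan distance separates: Σwᵢ(|x−xᵢ|+|y−yᵢ|) = Σwᵢ|x−xᵢ| + Σwᵢ|y−yᵢ|, so x and y are optimised independently as 1-D weighted medians.
Total weight W = 180; half = 90.
x-coordinate, sorted with cumulative weight:
  x=0 (N1, w=20) cum 20
  x=8 (N2, w=30) cum 50
  x=10 (N4, w=60) cum 110  ← median
  x=11 (N3, w=70) cum 180
⇒ x* = 10
y-coordinate, sorted with cumulative weight:
  y=3 (N1, w=20) cum 20
  y=3 (N2, w=30) cum 50
  y=5 (N4, w=60) cum 110  ← median
  y=8 (N3, w=70) cum 180
⇒ y* = 5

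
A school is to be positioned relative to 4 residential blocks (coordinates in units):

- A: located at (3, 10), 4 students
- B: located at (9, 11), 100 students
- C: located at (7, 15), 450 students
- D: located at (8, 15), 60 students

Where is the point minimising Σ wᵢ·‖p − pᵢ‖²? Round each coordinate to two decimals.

(7.40, 14.32)

The minimiser of Σwᵢ‖p−pᵢ‖² is the weighted centroid p* = (Σwᵢpᵢ)/(Σwᵢ).
Σwᵢ = 614.
Σwᵢxᵢ = 4·3 + 100·9 + 450·7 + 60·8 = 4542.
Σwᵢyᵢ = 4·10 + 100·11 + 450·15 + 60·15 = 8790.
x* = 4542/614 = 7.40, y* = 8790/614 = 14.32.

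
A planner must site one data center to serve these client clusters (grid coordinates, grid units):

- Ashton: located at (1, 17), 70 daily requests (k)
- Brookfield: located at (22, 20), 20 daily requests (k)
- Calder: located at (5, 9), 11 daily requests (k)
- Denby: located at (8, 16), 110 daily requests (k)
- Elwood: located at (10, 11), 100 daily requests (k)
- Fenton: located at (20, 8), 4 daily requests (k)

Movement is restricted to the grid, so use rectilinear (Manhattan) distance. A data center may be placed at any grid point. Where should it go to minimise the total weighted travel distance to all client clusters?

Manhattan distance separates: Σwᵢ(|x−xᵢ|+|y−yᵢ|) = Σwᵢ|x−xᵢ| + Σwᵢ|y−yᵢ|, so x and y are optimised independently as 1-D weighted medians.
Total weight W = 315; half = 157.5.
x-coordinate, sorted with cumulative weight:
  x=1 (Ashton, w=70) cum 70
  x=5 (Calder, w=11) cum 81
  x=8 (Denby, w=110) cum 191  ← median
  x=10 (Elwood, w=100) cum 291
  x=20 (Fenton, w=4) cum 295
  x=22 (Brookfield, w=20) cum 315
⇒ x* = 8
y-coordinate, sorted with cumulative weight:
  y=8 (Fenton, w=4) cum 4
  y=9 (Calder, w=11) cum 15
  y=11 (Elwood, w=100) cum 115
  y=16 (Denby, w=110) cum 225  ← median
  y=17 (Ashton, w=70) cum 295
  y=20 (Brookfield, w=20) cum 315
⇒ y* = 16

(8, 16)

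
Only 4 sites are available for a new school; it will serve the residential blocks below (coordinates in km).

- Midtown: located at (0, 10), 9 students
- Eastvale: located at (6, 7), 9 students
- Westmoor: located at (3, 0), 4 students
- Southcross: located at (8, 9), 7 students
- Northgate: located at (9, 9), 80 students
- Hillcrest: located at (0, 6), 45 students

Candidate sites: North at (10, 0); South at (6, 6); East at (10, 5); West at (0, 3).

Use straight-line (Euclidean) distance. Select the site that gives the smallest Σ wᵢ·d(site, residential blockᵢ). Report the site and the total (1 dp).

South, total 735.4 km

Total weighted distance at each candidate:
  North (10, 0): total = 1541.6
  South (6, 6): total = 735.4
  East (10, 5): total = 988.7
  West (0, 3): total = 1215.2
Minimum is at South with total 735.4 km.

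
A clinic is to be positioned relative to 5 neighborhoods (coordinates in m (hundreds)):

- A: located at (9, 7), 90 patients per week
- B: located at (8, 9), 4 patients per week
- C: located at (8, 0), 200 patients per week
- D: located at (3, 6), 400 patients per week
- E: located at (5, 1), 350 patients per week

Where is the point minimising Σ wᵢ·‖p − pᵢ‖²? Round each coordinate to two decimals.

(5.16, 3.27)

The minimiser of Σwᵢ‖p−pᵢ‖² is the weighted centroid p* = (Σwᵢpᵢ)/(Σwᵢ).
Σwᵢ = 1044.
Σwᵢxᵢ = 90·9 + 4·8 + 200·8 + 400·3 + 350·5 = 5392.
Σwᵢyᵢ = 90·7 + 4·9 + 200·0 + 400·6 + 350·1 = 3416.
x* = 5392/1044 = 5.16, y* = 3416/1044 = 3.27.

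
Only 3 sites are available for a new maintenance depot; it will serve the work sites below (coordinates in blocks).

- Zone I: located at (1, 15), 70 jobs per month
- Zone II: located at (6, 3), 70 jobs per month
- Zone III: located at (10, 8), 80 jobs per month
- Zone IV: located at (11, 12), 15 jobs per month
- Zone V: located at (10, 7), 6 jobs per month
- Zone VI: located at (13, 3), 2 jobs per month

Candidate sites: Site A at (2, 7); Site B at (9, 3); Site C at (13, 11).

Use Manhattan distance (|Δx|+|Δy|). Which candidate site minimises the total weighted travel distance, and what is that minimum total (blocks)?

Site A, total 2198 blocks

Total weighted distance at each candidate:
  Site A (2, 7): total = 2198
  Site B (9, 3): total = 2293
  Site C (13, 11): total = 2753
Minimum is at Site A with total 2198 blocks.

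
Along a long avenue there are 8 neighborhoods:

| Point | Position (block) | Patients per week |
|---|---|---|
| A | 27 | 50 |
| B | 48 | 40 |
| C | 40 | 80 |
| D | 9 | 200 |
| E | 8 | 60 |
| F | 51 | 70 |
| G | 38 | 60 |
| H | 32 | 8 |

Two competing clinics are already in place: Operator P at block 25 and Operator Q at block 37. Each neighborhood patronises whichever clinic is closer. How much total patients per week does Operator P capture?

The indifferent point is the midpoint (25+37)/2 = 31; neighborhoods left of it (closer to Operator P at 25) go to Operator P, those right go to Operator Q.
  E at 8 (w=60) → Operator P
  D at 9 (w=200) → Operator P
  A at 27 (w=50) → Operator P
  H at 32 (w=8) → Operator Q
  G at 38 (w=60) → Operator Q
  C at 40 (w=80) → Operator Q
  B at 48 (w=40) → Operator Q
  F at 51 (w=70) → Operator Q
Operator P captures 310; Operator Q captures 258.

310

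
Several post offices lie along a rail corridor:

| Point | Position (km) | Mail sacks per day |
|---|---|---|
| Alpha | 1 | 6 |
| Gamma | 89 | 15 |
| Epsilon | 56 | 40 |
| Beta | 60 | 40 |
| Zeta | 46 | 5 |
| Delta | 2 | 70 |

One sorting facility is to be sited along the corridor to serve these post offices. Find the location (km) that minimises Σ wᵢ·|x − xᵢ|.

x = 56

For a sum of weighted absolute distances on a line, the optimum is the weighted median (not the mean). Total weight W = 176; half-weight = 88.
Sort by position and accumulate weight:
  km 1 (Alpha, w=6) → cum 6
  km 2 (Delta, w=70) → cum 76
  km 46 (Zeta, w=5) → cum 81
  km 56 (Epsilon, w=40) → cum 121  ≥ 88 → median here
  km 60 (Beta, w=40) → cum 161
  km 89 (Gamma, w=15) → cum 176
Optimal location: km 56.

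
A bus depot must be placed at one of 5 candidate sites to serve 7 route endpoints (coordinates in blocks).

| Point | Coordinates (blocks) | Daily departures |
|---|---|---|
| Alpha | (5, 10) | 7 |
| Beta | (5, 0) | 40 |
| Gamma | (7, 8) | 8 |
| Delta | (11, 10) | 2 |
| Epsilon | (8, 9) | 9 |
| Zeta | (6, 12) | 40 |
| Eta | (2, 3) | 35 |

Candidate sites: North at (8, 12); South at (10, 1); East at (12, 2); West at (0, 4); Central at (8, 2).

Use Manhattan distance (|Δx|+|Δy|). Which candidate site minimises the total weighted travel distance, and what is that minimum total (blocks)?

Total weighted distance at each candidate:
  North (8, 12): total = 1317
  South (10, 1): total = 1478
  East (12, 2): total = 1695
  West (0, 4): total = 1341
  Central (8, 2): total = 1143
Minimum is at Central with total 1143 blocks.

Central, total 1143 blocks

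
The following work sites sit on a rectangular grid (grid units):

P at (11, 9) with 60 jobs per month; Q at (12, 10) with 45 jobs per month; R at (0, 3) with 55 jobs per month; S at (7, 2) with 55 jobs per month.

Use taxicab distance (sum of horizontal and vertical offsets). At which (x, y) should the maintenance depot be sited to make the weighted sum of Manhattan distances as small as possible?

(7, 3)

Manhattan distance separates: Σwᵢ(|x−xᵢ|+|y−yᵢ|) = Σwᵢ|x−xᵢ| + Σwᵢ|y−yᵢ|, so x and y are optimised independently as 1-D weighted medians.
Total weight W = 215; half = 107.5.
x-coordinate, sorted with cumulative weight:
  x=0 (R, w=55) cum 55
  x=7 (S, w=55) cum 110  ← median
  x=11 (P, w=60) cum 170
  x=12 (Q, w=45) cum 215
⇒ x* = 7
y-coordinate, sorted with cumulative weight:
  y=2 (S, w=55) cum 55
  y=3 (R, w=55) cum 110  ← median
  y=9 (P, w=60) cum 170
  y=10 (Q, w=45) cum 215
⇒ y* = 3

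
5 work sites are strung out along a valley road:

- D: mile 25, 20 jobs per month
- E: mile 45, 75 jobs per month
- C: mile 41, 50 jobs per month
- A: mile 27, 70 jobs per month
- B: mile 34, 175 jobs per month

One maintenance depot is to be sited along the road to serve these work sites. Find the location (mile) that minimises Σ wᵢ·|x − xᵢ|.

For a sum of weighted absolute distances on a line, the optimum is the weighted median (not the mean). Total weight W = 390; half-weight = 195.
Sort by position and accumulate weight:
  mile 25 (D, w=20) → cum 20
  mile 27 (A, w=70) → cum 90
  mile 34 (B, w=175) → cum 265  ≥ 195 → median here
  mile 41 (C, w=50) → cum 315
  mile 45 (E, w=75) → cum 390
Optimal location: mile 34.

x = 34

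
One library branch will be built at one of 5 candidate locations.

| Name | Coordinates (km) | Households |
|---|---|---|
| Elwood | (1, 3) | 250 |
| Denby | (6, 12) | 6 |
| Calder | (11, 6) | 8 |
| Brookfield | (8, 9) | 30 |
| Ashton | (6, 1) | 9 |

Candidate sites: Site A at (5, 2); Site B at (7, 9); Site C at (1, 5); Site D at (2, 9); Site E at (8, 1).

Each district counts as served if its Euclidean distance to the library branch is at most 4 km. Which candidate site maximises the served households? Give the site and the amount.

Site C, covering 250

Coverage radius r = 4 km; a point is covered iff (Δx)²+(Δy)² ≤ 4² = 16.
  Site A (5, 2): covers {Ashton} → 9
  Site B (7, 9): covers {Denby, Brookfield} → 36
  Site C (1, 5): covers {Elwood} → 250
  Site D (2, 9): covers {none} → 0
  Site E (8, 1): covers {Ashton} → 9
Maximum coverage at Site C: 250 households.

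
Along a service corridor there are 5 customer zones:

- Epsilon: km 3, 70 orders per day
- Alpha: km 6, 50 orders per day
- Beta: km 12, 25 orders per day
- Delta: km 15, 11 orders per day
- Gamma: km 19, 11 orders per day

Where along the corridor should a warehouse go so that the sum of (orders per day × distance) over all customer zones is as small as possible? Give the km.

x = 6

For a sum of weighted absolute distances on a line, the optimum is the weighted median (not the mean). Total weight W = 167; half-weight = 83.5.
Sort by position and accumulate weight:
  km 3 (Epsilon, w=70) → cum 70
  km 6 (Alpha, w=50) → cum 120  ≥ 83.5 → median here
  km 12 (Beta, w=25) → cum 145
  km 15 (Delta, w=11) → cum 156
  km 19 (Gamma, w=11) → cum 167
Optimal location: km 6.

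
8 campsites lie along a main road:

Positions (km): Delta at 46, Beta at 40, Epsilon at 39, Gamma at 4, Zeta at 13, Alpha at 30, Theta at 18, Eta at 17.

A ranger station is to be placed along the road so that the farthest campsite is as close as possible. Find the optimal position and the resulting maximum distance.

The 1-center on a line is the midpoint of the two extreme points: leftmost at 4, rightmost at 46.
Optimal location = (4 + 46)/2 = 25; maximum distance = (46 − 4)/2 = 21.

location 25, max distance 21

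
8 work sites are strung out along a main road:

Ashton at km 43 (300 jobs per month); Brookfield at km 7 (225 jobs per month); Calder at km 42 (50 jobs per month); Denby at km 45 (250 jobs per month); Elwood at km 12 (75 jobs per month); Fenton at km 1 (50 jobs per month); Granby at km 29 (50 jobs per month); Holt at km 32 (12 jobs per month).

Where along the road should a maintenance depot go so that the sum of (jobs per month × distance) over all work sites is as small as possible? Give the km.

x = 43

For a sum of weighted absolute distances on a line, the optimum is the weighted median (not the mean). Total weight W = 1012; half-weight = 506.
Sort by position and accumulate weight:
  km 1 (Fenton, w=50) → cum 50
  km 7 (Brookfield, w=225) → cum 275
  km 12 (Elwood, w=75) → cum 350
  km 29 (Granby, w=50) → cum 400
  km 32 (Holt, w=12) → cum 412
  km 42 (Calder, w=50) → cum 462
  km 43 (Ashton, w=300) → cum 762  ≥ 506 → median here
  km 45 (Denby, w=250) → cum 1012
Optimal location: km 43.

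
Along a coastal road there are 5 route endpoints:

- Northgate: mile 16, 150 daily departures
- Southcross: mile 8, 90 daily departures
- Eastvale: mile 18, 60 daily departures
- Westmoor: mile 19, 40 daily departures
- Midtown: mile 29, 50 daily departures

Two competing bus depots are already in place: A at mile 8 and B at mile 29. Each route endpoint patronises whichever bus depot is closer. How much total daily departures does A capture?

The indifferent point is the midpoint (8+29)/2 = 18.5; route endpoints left of it (closer to A at 8) go to A, those right go to B.
  Southcross at 8 (w=90) → A
  Northgate at 16 (w=150) → A
  Eastvale at 18 (w=60) → A
  Westmoor at 19 (w=40) → B
  Midtown at 29 (w=50) → B
A captures 300; B captures 90.

300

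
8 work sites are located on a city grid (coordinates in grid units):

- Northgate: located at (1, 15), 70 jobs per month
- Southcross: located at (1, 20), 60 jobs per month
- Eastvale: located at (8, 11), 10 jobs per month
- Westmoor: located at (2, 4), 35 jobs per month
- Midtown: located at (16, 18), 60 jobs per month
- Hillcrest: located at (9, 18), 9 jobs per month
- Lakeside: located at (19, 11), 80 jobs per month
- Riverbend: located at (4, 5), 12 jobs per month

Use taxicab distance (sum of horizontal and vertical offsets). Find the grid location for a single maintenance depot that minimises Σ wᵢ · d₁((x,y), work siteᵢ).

Manhattan distance separates: Σwᵢ(|x−xᵢ|+|y−yᵢ|) = Σwᵢ|x−xᵢ| + Σwᵢ|y−yᵢ|, so x and y are optimised independently as 1-D weighted medians.
Total weight W = 336; half = 168.
x-coordinate, sorted with cumulative weight:
  x=1 (Northgate, w=70) cum 70
  x=1 (Southcross, w=60) cum 130
  x=2 (Westmoor, w=35) cum 165
  x=4 (Riverbend, w=12) cum 177  ← median
  x=8 (Eastvale, w=10) cum 187
  x=9 (Hillcrest, w=9) cum 196
  x=16 (Midtown, w=60) cum 256
  x=19 (Lakeside, w=80) cum 336
⇒ x* = 4
y-coordinate, sorted with cumulative weight:
  y=4 (Westmoor, w=35) cum 35
  y=5 (Riverbend, w=12) cum 47
  y=11 (Eastvale, w=10) cum 57
  y=11 (Lakeside, w=80) cum 137
  y=15 (Northgate, w=70) cum 207  ← median
  y=18 (Midtown, w=60) cum 267
  y=18 (Hillcrest, w=9) cum 276
  y=20 (Southcross, w=60) cum 336
⇒ y* = 15

(4, 15)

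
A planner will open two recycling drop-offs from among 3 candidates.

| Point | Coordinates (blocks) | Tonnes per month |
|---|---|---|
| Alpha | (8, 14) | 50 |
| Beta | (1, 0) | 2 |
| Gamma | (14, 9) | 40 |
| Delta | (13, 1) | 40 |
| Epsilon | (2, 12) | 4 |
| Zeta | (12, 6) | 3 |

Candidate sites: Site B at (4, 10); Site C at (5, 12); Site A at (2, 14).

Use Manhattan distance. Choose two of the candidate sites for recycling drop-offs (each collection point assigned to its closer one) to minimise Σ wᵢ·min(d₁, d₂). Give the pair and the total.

{Site B, Site C}, total 1484

Evaluate every pair (each demand assigned to the nearer of the two):
  {Site B, Site C}: total = 1484
  {Site B, Site A}: total = 1530
  {Site C, Site A}: total = 1567
Best pair: {Site B, Site C} with total 1484.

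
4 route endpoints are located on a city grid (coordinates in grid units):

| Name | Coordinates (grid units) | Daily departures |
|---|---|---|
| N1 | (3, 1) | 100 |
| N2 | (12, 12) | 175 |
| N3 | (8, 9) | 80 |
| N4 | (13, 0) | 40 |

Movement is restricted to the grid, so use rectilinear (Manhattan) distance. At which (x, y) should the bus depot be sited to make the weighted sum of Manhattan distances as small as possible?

(12, 9)

Manhattan distance separates: Σwᵢ(|x−xᵢ|+|y−yᵢ|) = Σwᵢ|x−xᵢ| + Σwᵢ|y−yᵢ|, so x and y are optimised independently as 1-D weighted medians.
Total weight W = 395; half = 197.5.
x-coordinate, sorted with cumulative weight:
  x=3 (N1, w=100) cum 100
  x=8 (N3, w=80) cum 180
  x=12 (N2, w=175) cum 355  ← median
  x=13 (N4, w=40) cum 395
⇒ x* = 12
y-coordinate, sorted with cumulative weight:
  y=0 (N4, w=40) cum 40
  y=1 (N1, w=100) cum 140
  y=9 (N3, w=80) cum 220  ← median
  y=12 (N2, w=175) cum 395
⇒ y* = 9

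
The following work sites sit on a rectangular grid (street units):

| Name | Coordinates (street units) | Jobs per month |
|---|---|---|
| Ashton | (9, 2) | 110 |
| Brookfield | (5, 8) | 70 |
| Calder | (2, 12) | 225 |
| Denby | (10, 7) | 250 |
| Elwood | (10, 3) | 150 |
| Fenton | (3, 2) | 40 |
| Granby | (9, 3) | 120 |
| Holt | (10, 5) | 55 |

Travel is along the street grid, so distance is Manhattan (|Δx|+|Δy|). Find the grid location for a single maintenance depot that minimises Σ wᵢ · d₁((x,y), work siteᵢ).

(9, 7)

Manhattan distance separates: Σwᵢ(|x−xᵢ|+|y−yᵢ|) = Σwᵢ|x−xᵢ| + Σwᵢ|y−yᵢ|, so x and y are optimised independently as 1-D weighted medians.
Total weight W = 1020; half = 510.
x-coordinate, sorted with cumulative weight:
  x=2 (Calder, w=225) cum 225
  x=3 (Fenton, w=40) cum 265
  x=5 (Brookfield, w=70) cum 335
  x=9 (Ashton, w=110) cum 445
  x=9 (Granby, w=120) cum 565  ← median
  x=10 (Denby, w=250) cum 815
  x=10 (Elwood, w=150) cum 965
  x=10 (Holt, w=55) cum 1020
⇒ x* = 9
y-coordinate, sorted with cumulative weight:
  y=2 (Ashton, w=110) cum 110
  y=2 (Fenton, w=40) cum 150
  y=3 (Elwood, w=150) cum 300
  y=3 (Granby, w=120) cum 420
  y=5 (Holt, w=55) cum 475
  y=7 (Denby, w=250) cum 725  ← median
  y=8 (Brookfield, w=70) cum 795
  y=12 (Calder, w=225) cum 1020
⇒ y* = 7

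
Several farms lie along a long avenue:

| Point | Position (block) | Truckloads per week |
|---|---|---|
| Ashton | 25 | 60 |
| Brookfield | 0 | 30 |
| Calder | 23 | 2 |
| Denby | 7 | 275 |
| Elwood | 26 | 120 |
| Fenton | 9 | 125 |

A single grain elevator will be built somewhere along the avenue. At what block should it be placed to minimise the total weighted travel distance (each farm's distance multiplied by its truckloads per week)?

x = 9

For a sum of weighted absolute distances on a line, the optimum is the weighted median (not the mean). Total weight W = 612; half-weight = 306.
Sort by position and accumulate weight:
  block 0 (Brookfield, w=30) → cum 30
  block 7 (Denby, w=275) → cum 305
  block 9 (Fenton, w=125) → cum 430  ≥ 306 → median here
  block 23 (Calder, w=2) → cum 432
  block 25 (Ashton, w=60) → cum 492
  block 26 (Elwood, w=120) → cum 612
Optimal location: block 9.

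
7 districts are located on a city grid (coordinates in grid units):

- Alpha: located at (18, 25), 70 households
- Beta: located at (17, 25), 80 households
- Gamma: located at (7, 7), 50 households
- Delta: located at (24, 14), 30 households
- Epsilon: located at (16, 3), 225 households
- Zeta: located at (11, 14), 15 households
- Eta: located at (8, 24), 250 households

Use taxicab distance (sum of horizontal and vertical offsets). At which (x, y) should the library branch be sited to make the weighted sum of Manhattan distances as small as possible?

Manhattan distance separates: Σwᵢ(|x−xᵢ|+|y−yᵢ|) = Σwᵢ|x−xᵢ| + Σwᵢ|y−yᵢ|, so x and y are optimised independently as 1-D weighted medians.
Total weight W = 720; half = 360.
x-coordinate, sorted with cumulative weight:
  x=7 (Gamma, w=50) cum 50
  x=8 (Eta, w=250) cum 300
  x=11 (Zeta, w=15) cum 315
  x=16 (Epsilon, w=225) cum 540  ← median
  x=17 (Beta, w=80) cum 620
  x=18 (Alpha, w=70) cum 690
  x=24 (Delta, w=30) cum 720
⇒ x* = 16
y-coordinate, sorted with cumulative weight:
  y=3 (Epsilon, w=225) cum 225
  y=7 (Gamma, w=50) cum 275
  y=14 (Delta, w=30) cum 305
  y=14 (Zeta, w=15) cum 320
  y=24 (Eta, w=250) cum 570  ← median
  y=25 (Alpha, w=70) cum 640
  y=25 (Beta, w=80) cum 720
⇒ y* = 24

(16, 24)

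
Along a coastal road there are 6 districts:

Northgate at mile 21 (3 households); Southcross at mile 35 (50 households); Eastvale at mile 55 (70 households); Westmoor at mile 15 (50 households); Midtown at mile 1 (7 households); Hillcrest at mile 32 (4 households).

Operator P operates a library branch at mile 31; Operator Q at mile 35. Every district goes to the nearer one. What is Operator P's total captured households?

The indifferent point is the midpoint (31+35)/2 = 33; districts left of it (closer to Operator P at 31) go to Operator P, those right go to Operator Q.
  Midtown at 1 (w=7) → Operator P
  Westmoor at 15 (w=50) → Operator P
  Northgate at 21 (w=3) → Operator P
  Hillcrest at 32 (w=4) → Operator P
  Southcross at 35 (w=50) → Operator Q
  Eastvale at 55 (w=70) → Operator Q
Operator P captures 64; Operator Q captures 120.

64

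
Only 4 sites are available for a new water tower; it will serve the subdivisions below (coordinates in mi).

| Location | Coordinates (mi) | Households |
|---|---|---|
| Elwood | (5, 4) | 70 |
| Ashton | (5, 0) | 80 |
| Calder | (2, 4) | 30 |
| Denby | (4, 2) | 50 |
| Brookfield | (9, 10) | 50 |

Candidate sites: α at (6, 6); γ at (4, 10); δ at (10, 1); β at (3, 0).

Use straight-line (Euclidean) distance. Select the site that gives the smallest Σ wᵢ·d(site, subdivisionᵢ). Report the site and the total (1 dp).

Total weighted distance at each candidate:
  α (6, 6): total = 1250.9
  γ (4, 10): total = 2069.5
  δ (10, 1): total = 1829.3
  β (3, 0): total = 1291.6
Minimum is at α with total 1250.9 mi.

α, total 1250.9 mi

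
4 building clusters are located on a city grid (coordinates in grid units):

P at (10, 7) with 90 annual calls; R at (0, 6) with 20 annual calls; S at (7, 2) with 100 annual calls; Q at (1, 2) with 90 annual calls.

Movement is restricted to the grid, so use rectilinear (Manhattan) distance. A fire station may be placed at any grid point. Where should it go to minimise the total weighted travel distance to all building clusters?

Manhattan distance separates: Σwᵢ(|x−xᵢ|+|y−yᵢ|) = Σwᵢ|x−xᵢ| + Σwᵢ|y−yᵢ|, so x and y are optimised independently as 1-D weighted medians.
Total weight W = 300; half = 150.
x-coordinate, sorted with cumulative weight:
  x=0 (R, w=20) cum 20
  x=1 (Q, w=90) cum 110
  x=7 (S, w=100) cum 210  ← median
  x=10 (P, w=90) cum 300
⇒ x* = 7
y-coordinate, sorted with cumulative weight:
  y=2 (S, w=100) cum 100
  y=2 (Q, w=90) cum 190  ← median
  y=6 (R, w=20) cum 210
  y=7 (P, w=90) cum 300
⇒ y* = 2

(7, 2)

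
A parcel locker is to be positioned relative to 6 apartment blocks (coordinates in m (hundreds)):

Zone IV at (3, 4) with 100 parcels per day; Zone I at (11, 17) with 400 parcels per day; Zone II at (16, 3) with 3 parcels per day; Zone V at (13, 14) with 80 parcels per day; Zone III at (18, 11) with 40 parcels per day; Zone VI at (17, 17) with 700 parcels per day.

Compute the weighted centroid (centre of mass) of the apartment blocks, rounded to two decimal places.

(13.91, 15.62)

The minimiser of Σwᵢ‖p−pᵢ‖² is the weighted centroid p* = (Σwᵢpᵢ)/(Σwᵢ).
Σwᵢ = 1323.
Σwᵢxᵢ = 100·3 + 400·11 + 3·16 + 80·13 + 40·18 + 700·17 = 18408.
Σwᵢyᵢ = 100·4 + 400·17 + 3·3 + 80·14 + 40·11 + 700·17 = 20669.
x* = 18408/1323 = 13.91, y* = 20669/1323 = 15.62.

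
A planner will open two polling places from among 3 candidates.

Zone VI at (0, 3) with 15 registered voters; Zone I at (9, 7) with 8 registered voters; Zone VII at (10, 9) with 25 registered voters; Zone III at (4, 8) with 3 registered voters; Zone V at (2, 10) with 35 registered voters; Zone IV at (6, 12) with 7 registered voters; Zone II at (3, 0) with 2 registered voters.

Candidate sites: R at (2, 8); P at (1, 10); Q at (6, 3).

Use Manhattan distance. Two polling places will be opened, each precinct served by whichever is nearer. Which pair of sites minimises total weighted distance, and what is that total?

{R, P}, total 502

Evaluate every pair (each demand assigned to the nearer of the two):
  {R, P}: total = 502
  {P, Q}: total = 507
  {R, Q}: total = 515
Best pair: {R, P} with total 502.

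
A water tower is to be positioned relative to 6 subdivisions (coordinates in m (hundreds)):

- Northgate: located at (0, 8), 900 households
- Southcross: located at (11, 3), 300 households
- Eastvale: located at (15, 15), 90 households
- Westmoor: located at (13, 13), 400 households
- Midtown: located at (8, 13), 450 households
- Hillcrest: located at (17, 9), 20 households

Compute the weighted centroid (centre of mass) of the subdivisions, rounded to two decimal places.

The minimiser of Σwᵢ‖p−pᵢ‖² is the weighted centroid p* = (Σwᵢpᵢ)/(Σwᵢ).
Σwᵢ = 2160.
Σwᵢxᵢ = 900·0 + 300·11 + 90·15 + 400·13 + 450·8 + 20·17 = 13790.
Σwᵢyᵢ = 900·8 + 300·3 + 90·15 + 400·13 + 450·13 + 20·9 = 20680.
x* = 13790/2160 = 6.38, y* = 20680/2160 = 9.57.

(6.38, 9.57)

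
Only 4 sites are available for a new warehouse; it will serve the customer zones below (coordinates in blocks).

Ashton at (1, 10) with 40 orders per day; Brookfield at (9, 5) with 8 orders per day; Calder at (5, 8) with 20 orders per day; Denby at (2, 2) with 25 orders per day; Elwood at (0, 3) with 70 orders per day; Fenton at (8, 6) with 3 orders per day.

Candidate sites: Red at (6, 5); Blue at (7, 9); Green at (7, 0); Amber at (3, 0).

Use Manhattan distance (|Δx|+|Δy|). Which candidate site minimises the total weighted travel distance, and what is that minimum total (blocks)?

Total weighted distance at each candidate:
  Red (6, 5): total = 1248
  Blue (7, 9): total = 1610
  Green (7, 0): total = 1792
  Amber (3, 0): total = 1296
Minimum is at Red with total 1248 blocks.

Red, total 1248 blocks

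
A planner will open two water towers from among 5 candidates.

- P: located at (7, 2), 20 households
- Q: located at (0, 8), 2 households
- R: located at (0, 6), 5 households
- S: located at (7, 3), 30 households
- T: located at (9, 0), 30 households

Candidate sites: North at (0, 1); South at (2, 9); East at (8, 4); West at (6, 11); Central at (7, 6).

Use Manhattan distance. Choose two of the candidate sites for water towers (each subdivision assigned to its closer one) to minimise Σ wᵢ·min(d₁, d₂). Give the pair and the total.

{South, East}, total 301

Evaluate every pair (each demand assigned to the nearer of the two):
  {South, East}: total = 301
  {North, East}: total = 309
  {East, Central}: total = 323
  {East, West}: total = 338
  {South, Central}: total = 441
  {North, Central}: total = 449
  {West, Central}: total = 463
  {North, South}: total = 761
  {North, West}: total = 769
  {South, West}: total = 921
Best pair: {South, East} with total 301.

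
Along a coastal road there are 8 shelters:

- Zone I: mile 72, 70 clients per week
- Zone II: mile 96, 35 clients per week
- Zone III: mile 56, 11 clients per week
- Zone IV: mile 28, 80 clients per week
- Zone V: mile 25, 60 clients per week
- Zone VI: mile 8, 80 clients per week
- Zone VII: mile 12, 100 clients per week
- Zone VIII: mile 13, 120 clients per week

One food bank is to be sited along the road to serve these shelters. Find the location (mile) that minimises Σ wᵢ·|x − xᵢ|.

For a sum of weighted absolute distances on a line, the optimum is the weighted median (not the mean). Total weight W = 556; half-weight = 278.
Sort by position and accumulate weight:
  mile 8 (Zone VI, w=80) → cum 80
  mile 12 (Zone VII, w=100) → cum 180
  mile 13 (Zone VIII, w=120) → cum 300  ≥ 278 → median here
  mile 25 (Zone V, w=60) → cum 360
  mile 28 (Zone IV, w=80) → cum 440
  mile 56 (Zone III, w=11) → cum 451
  mile 72 (Zone I, w=70) → cum 521
  mile 96 (Zone II, w=35) → cum 556
Optimal location: mile 13.

x = 13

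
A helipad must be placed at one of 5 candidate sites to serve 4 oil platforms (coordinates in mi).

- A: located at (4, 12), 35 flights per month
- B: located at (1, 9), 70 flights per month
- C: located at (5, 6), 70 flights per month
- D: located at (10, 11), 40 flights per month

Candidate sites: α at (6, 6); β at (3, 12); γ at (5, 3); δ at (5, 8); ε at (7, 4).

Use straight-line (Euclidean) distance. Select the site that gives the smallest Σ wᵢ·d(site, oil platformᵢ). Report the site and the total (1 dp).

Total weighted distance at each candidate:
  α (6, 6): total = 955.7
  β (3, 12): total = 1013.0
  γ (5, 3): total = 1409.1
  δ (5, 8): total = 806.2
  ε (7, 4): total = 1348.4
Minimum is at δ with total 806.2 mi.

δ, total 806.2 mi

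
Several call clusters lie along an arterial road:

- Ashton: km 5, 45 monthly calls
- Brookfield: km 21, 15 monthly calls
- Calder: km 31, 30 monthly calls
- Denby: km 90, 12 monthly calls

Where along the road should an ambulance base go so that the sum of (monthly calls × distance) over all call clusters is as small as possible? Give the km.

For a sum of weighted absolute distances on a line, the optimum is the weighted median (not the mean). Total weight W = 102; half-weight = 51.
Sort by position and accumulate weight:
  km 5 (Ashton, w=45) → cum 45
  km 21 (Brookfield, w=15) → cum 60  ≥ 51 → median here
  km 31 (Calder, w=30) → cum 90
  km 90 (Denby, w=12) → cum 102
Optimal location: km 21.

x = 21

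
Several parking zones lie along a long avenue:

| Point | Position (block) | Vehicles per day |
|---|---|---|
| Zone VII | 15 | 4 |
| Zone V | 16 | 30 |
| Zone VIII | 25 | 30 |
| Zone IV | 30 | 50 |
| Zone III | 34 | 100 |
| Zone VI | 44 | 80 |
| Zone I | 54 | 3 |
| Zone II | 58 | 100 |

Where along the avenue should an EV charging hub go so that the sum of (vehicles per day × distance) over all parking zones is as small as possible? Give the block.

x = 34

For a sum of weighted absolute distances on a line, the optimum is the weighted median (not the mean). Total weight W = 397; half-weight = 198.5.
Sort by position and accumulate weight:
  block 15 (Zone VII, w=4) → cum 4
  block 16 (Zone V, w=30) → cum 34
  block 25 (Zone VIII, w=30) → cum 64
  block 30 (Zone IV, w=50) → cum 114
  block 34 (Zone III, w=100) → cum 214  ≥ 198.5 → median here
  block 44 (Zone VI, w=80) → cum 294
  block 54 (Zone I, w=3) → cum 297
  block 58 (Zone II, w=100) → cum 397
Optimal location: block 34.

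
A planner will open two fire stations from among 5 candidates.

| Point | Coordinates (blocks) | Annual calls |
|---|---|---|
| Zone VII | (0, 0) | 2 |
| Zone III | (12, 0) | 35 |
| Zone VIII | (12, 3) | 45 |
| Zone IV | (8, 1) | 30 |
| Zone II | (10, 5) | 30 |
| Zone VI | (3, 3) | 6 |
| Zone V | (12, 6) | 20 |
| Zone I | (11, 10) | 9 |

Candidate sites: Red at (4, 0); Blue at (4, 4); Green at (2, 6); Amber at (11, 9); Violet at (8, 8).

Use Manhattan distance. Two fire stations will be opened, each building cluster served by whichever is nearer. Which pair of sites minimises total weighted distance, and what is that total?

Evaluate every pair (each demand assigned to the nearer of the two):
  {Red, Amber}: total = 1016
  {Blue, Amber}: total = 1142
  {Red, Violet}: total = 1182
  {Amber, Violet}: total = 1206
  {Green, Amber}: total = 1274
  {Blue, Violet}: total = 1378
  {Red, Blue}: total = 1382
  {Green, Violet}: total = 1390
  {Red, Green}: total = 1544
  {Blue, Green}: total = 1590
Best pair: {Red, Amber} with total 1016.

{Red, Amber}, total 1016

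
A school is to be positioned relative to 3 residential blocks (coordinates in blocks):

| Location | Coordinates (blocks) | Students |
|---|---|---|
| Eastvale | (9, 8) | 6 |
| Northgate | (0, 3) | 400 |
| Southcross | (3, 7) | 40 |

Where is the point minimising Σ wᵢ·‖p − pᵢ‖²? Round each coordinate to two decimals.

(0.39, 3.43)

The minimiser of Σwᵢ‖p−pᵢ‖² is the weighted centroid p* = (Σwᵢpᵢ)/(Σwᵢ).
Σwᵢ = 446.
Σwᵢxᵢ = 6·9 + 400·0 + 40·3 = 174.
Σwᵢyᵢ = 6·8 + 400·3 + 40·7 = 1528.
x* = 174/446 = 0.39, y* = 1528/446 = 3.43.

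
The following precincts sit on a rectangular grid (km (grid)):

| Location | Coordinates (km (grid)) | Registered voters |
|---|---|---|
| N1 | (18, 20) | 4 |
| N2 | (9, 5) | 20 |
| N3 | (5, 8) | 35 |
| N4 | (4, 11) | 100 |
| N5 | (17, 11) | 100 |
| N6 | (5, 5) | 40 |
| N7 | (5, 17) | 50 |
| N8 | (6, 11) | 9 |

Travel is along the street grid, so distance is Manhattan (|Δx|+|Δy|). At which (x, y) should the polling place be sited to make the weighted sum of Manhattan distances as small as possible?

(5, 11)

Manhattan distance separates: Σwᵢ(|x−xᵢ|+|y−yᵢ|) = Σwᵢ|x−xᵢ| + Σwᵢ|y−yᵢ|, so x and y are optimised independently as 1-D weighted medians.
Total weight W = 358; half = 179.
x-coordinate, sorted with cumulative weight:
  x=4 (N4, w=100) cum 100
  x=5 (N3, w=35) cum 135
  x=5 (N6, w=40) cum 175
  x=5 (N7, w=50) cum 225  ← median
  x=6 (N8, w=9) cum 234
  x=9 (N2, w=20) cum 254
  x=17 (N5, w=100) cum 354
  x=18 (N1, w=4) cum 358
⇒ x* = 5
y-coordinate, sorted with cumulative weight:
  y=5 (N2, w=20) cum 20
  y=5 (N6, w=40) cum 60
  y=8 (N3, w=35) cum 95
  y=11 (N4, w=100) cum 195  ← median
  y=11 (N5, w=100) cum 295
  y=11 (N8, w=9) cum 304
  y=17 (N7, w=50) cum 354
  y=20 (N1, w=4) cum 358
⇒ y* = 11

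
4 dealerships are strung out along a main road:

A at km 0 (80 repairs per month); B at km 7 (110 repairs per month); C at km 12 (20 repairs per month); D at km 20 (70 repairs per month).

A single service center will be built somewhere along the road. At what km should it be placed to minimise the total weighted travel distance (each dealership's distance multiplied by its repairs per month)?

x = 7

For a sum of weighted absolute distances on a line, the optimum is the weighted median (not the mean). Total weight W = 280; half-weight = 140.
Sort by position and accumulate weight:
  km 0 (A, w=80) → cum 80
  km 7 (B, w=110) → cum 190  ≥ 140 → median here
  km 12 (C, w=20) → cum 210
  km 20 (D, w=70) → cum 280
Optimal location: km 7.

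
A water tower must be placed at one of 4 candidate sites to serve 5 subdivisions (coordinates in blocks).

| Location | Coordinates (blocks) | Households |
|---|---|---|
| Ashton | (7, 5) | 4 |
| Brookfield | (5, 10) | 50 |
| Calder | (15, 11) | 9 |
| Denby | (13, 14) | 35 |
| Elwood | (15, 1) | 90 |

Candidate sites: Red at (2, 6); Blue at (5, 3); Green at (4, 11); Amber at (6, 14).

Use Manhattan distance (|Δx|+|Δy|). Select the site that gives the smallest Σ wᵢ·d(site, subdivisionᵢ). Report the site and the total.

Total weighted distance at each candidate:
  Red (2, 6): total = 2821
  Blue (5, 3): total = 2273
  Green (4, 11): total = 2545
  Amber (6, 14): total = 2623
Minimum is at Blue with total 2273 blocks.

Blue, total 2273 blocks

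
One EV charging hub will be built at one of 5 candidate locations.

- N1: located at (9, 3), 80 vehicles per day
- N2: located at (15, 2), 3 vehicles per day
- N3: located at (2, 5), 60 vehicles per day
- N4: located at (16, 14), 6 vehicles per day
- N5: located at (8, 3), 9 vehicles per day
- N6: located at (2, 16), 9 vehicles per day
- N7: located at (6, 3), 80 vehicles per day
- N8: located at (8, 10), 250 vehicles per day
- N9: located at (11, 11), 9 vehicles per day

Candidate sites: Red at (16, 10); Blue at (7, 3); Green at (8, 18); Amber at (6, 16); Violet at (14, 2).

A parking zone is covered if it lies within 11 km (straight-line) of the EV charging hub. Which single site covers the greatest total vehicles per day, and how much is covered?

Blue, covering 491

Coverage radius r = 11 km; a point is covered iff (Δx)²+(Δy)² ≤ 11² = 121.
  Red (16, 10): covers {N1, N2, N4, N5, N8, N9} → 357
  Blue (7, 3): covers {N1, N2, N3, N5, N7, N8, N9} → 491
  Green (8, 18): covers {N4, N6, N8, N9} → 274
  Amber (6, 16): covers {N4, N6, N8, N9} → 274
  Violet (14, 2): covers {N1, N2, N5, N7, N8, N9} → 431
Maximum coverage at Blue: 491 vehicles per day.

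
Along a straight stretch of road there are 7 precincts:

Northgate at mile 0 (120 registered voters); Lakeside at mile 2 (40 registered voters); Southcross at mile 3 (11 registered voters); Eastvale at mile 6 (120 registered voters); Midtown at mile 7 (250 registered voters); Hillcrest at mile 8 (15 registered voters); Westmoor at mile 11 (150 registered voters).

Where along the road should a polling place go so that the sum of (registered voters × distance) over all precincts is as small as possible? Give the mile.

For a sum of weighted absolute distances on a line, the optimum is the weighted median (not the mean). Total weight W = 706; half-weight = 353.
Sort by position and accumulate weight:
  mile 0 (Northgate, w=120) → cum 120
  mile 2 (Lakeside, w=40) → cum 160
  mile 3 (Southcross, w=11) → cum 171
  mile 6 (Eastvale, w=120) → cum 291
  mile 7 (Midtown, w=250) → cum 541  ≥ 353 → median here
  mile 8 (Hillcrest, w=15) → cum 556
  mile 11 (Westmoor, w=150) → cum 706
Optimal location: mile 7.

x = 7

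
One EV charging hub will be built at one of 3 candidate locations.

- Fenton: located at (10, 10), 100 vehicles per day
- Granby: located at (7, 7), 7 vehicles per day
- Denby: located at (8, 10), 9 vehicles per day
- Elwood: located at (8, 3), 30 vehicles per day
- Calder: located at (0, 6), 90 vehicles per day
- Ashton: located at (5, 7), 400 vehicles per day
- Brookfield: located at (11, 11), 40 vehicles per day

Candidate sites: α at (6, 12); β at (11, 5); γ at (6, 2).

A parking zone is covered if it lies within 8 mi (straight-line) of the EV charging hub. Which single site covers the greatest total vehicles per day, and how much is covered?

β, covering 586

Coverage radius r = 8 mi; a point is covered iff (Δx)²+(Δy)² ≤ 8² = 64.
  α (6, 12): covers {Fenton, Granby, Denby, Ashton, Brookfield} → 556
  β (11, 5): covers {Fenton, Granby, Denby, Elwood, Ashton, Brookfield} → 586
  γ (6, 2): covers {Granby, Elwood, Calder, Ashton} → 527
Maximum coverage at β: 586 vehicles per day.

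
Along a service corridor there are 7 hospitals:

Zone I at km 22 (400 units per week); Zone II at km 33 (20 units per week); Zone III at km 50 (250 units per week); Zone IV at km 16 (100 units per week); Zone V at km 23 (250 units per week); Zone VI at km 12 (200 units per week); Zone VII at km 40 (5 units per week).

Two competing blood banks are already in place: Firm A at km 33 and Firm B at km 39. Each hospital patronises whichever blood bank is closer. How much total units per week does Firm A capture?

The indifferent point is the midpoint (33+39)/2 = 36; hospitals left of it (closer to Firm A at 33) go to Firm A, those right go to Firm B.
  Zone VI at 12 (w=200) → Firm A
  Zone IV at 16 (w=100) → Firm A
  Zone I at 22 (w=400) → Firm A
  Zone V at 23 (w=250) → Firm A
  Zone II at 33 (w=20) → Firm A
  Zone VII at 40 (w=5) → Firm B
  Zone III at 50 (w=250) → Firm B
Firm A captures 970; Firm B captures 255.

970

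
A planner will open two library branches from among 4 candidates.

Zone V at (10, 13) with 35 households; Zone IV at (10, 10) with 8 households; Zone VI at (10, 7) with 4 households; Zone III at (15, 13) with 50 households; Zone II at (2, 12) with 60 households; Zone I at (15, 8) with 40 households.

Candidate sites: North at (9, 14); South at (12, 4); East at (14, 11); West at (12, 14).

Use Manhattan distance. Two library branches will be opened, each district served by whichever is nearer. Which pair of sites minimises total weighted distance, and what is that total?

{North, East}, total 992

Evaluate every pair (each demand assigned to the nearer of the two):
  {North, East}: total = 992
  {East, West}: total = 1207
  {North, West}: total = 1242
  {North, South}: total = 1300
  {South, East}: total = 1360
  {South, West}: total = 1373
Best pair: {North, East} with total 992.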